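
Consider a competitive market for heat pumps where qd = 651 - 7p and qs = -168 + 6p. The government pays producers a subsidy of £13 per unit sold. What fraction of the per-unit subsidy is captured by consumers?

Consumer share = 6/13

Pre-subsidy: 651 - 7p = -168 + 6p gives p* = 63, q* = 210.
With the subsidy, sellers receive ps = pb + 13 for each unit, where pb is the price buyers pay.
Supply in terms of pb becomes qs = -168 + 6(pb + 13) = -90 + 6pb. Setting this equal to demand: 651 - 7pb = -90 + 6pb, so pb = 57.
Sellers receive ps = 57 + 13 = 70; q' = 651 − 7·57 = 252.
Buyers' price falls by p* − pb = 63 − 57 = 6; sellers' price rises by ps − p* = 70 − 63 = 7.
So consumers capture 6/13 = 6/13 of each unit of subsidy.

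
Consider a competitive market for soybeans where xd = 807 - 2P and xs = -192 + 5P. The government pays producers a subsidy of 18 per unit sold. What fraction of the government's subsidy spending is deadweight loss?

Pre-subsidy: 807 - 2P = -192 + 5P gives P* = 999/7, x* = 3651/7.
With the subsidy, sellers receive Ps = Pb + 18 for each unit, where Pb is the price buyers pay.
Supply in terms of Pb becomes xs = -192 + 5(Pb + 18) = -102 + 5Pb. Setting this equal to demand: 807 - 2Pb = -102 + 5Pb, so Pb = 909/7.
Sellers receive Ps = 909/7 + 18 = 1035/7; x' = 807 − 2·(909/7) = 3831/7.
ΔCS = ½(3651/7 + 3831/7)(999/7 − 909/7) = 336690/49; ΔPS = ½(3651/7 + 3831/7)(1035/7 − 999/7) = 134676/49.
Government spending = 18 × 3831/7 = 68958/7.
DWL = ½ × 18 × (3831/7 − 3651/7) = 1620/7; fraction = (1620/7) / (68958/7) = 30/1277.

DWL / government spending = 30/1277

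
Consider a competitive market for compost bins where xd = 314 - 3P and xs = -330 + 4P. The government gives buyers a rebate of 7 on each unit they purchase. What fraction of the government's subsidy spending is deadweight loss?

Pre-subsidy: 314 - 3P = -330 + 4P gives P* = 92, x* = 38.
With the rebate, buyers effectively pay Pb = Ps − 7, where Ps is the price sellers receive.
Demand in terms of Ps becomes xd = 314 − 3(Ps − 7) = 335 - 3Ps. Setting this equal to supply: 335 - 3Ps = -330 + 4Ps, so Ps = 95.
Buyers pay Pb = 95 − 7 = 88; x' = -330 + 4·95 = 50.
ΔCS = ½(38 + 50)(92 − 88) = 176; ΔPS = ½(38 + 50)(95 − 92) = 132.
Government spending = 7 × 50 = 350.
DWL = ½ × 7 × (50 − 38) = 42; fraction = 42 / 350 = 0.12.

DWL / government spending = 0.12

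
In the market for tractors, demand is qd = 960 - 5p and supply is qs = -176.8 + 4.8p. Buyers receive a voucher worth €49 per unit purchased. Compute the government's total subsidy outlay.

Pre-subsidy: 960 - 5p = -176.8 + 4.8p gives p* = 116, q* = 380.
With the rebate, buyers effectively pay pb = ps − 49, where ps is the price sellers receive.
Demand in terms of ps becomes qd = 960 − 5(ps − 49) = 1205 - 5ps. Setting this equal to supply: 1205 - 5ps = -176.8 + 4.8ps, so ps = 141.
Buyers pay pb = 141 − 49 = 92; q' = -176.8 + 4.8·141 = 500.
Government outlay = subsidy × quantity = 49 × 500 = 24500.

Government cost = €24500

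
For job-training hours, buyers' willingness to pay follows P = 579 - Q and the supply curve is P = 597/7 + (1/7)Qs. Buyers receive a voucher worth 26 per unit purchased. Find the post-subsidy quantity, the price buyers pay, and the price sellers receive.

Pre-subsidy: 579 - Q = 597/7 + (1/7)Q gives Q* = 432 and P* = 147.
With the rebate, buyers effectively pay Pb = Ps − 26, where Ps is the price sellers receive.
On the curves, Pb = 579 - Q and Ps = 597/7 + (1/7)Q; the wedge Ps − Pb = 26 gives 597/7 + (1/7)Q − (579 - Q) = 26, so Q' = 454.75.
Then Pb = 579 − 1·454.75 = 124.25 and Ps = 597/7 + (1/7)·454.75 = 150.25.

Q' = 454.75; buyers pay 124.25; sellers receive 150.25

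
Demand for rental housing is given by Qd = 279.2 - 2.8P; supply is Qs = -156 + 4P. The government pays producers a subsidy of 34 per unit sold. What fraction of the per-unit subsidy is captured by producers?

Pre-subsidy: 279.2 - 2.8P = -156 + 4P gives P* = 64, Q* = 100.
With the subsidy, sellers receive Ps = Pb + 34 for each unit, where Pb is the price buyers pay.
Supply in terms of Pb becomes Qs = -156 + 4(Pb + 34) = -20 + 4Pb. Setting this equal to demand: 279.2 - 2.8Pb = -20 + 4Pb, so Pb = 44.
Sellers receive Ps = 44 + 34 = 78; Q' = 279.2 − 2.8·44 = 156.
Buyers' price falls by P* − Pb = 64 − 44 = 20; sellers' price rises by Ps − P* = 78 − 64 = 14.
So producers capture 14/34 = 7/17 of each unit of subsidy.

Producer share = 7/17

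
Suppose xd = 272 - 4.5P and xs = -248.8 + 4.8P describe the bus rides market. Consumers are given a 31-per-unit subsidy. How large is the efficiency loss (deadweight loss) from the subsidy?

Deadweight loss = 1116

Pre-subsidy: 272 - 4.5P = -248.8 + 4.8P gives P* = 56, x* = 20.
With the rebate, buyers effectively pay Pb = Ps − 31, where Ps is the price sellers receive.
Demand in terms of Ps becomes xd = 272 − 4.5(Ps − 31) = 411.5 - 4.5Ps. Setting this equal to supply: 411.5 - 4.5Ps = -248.8 + 4.8Ps, so Ps = 71.
Buyers pay Pb = 71 − 31 = 40; x' = -248.8 + 4.8·71 = 92.
The subsidy expands output by 92 − 20 = 72 past the efficient level; on those units the gap between marginal cost and willingness to pay runs from 0 up to 31.
DWL = ½ × 31 × 72 = 1116.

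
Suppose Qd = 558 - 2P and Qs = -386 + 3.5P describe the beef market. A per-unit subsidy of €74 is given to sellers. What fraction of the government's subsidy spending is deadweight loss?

Pre-subsidy: 558 - 2P = -386 + 3.5P gives P* = 1888/11, Q* = 2362/11.
With the subsidy, sellers receive Ps = Pb + 74 for each unit, where Pb is the price buyers pay.
Supply in terms of Pb becomes Qs = -386 + 3.5(Pb + 74) = -127 + 3.5Pb. Setting this equal to demand: 558 - 2Pb = -127 + 3.5Pb, so Pb = 1370/11.
Sellers receive Ps = 1370/11 + 74 = 2184/11; Q' = 558 − 2·(1370/11) = 3398/11.
ΔCS = ½(2362/11 + 3398/11)(1888/11 − 1370/11) = 1491840/121; ΔPS = ½(2362/11 + 3398/11)(2184/11 − 1888/11) = 852480/121.
Government spending = 74 × 3398/11 = 251452/11.
DWL = ½ × 74 × (3398/11 − 2362/11) = 38332/11; fraction = (38332/11) / (251452/11) = 259/1699.

DWL / government spending = 259/1699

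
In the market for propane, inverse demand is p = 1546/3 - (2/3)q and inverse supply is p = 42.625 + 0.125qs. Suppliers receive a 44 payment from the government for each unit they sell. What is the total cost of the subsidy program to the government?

Pre-subsidy: 1546/3 - (2/3)q = 42.625 + 0.125q gives q* = 11345/19 and p* = 2228/19.
With the subsidy, sellers receive ps = pb + 44 for each unit, where pb is the price buyers pay.
On the curves, pb = 1546/3 - (2/3)q and ps = 42.625 + 0.125q; the wedge ps − pb = 44 gives 42.625 + 0.125q − (1546/3 - (2/3)q) = 44, so q' = 12401/19.
Then pb = 1546/3 − (2/3)·(12401/19) = 1524/19 and ps = 42.625 + 0.125·(12401/19) = 2360/19.
Government outlay = subsidy × quantity = 44 × 12401/19 = 545644/19.

Government cost = 545644/19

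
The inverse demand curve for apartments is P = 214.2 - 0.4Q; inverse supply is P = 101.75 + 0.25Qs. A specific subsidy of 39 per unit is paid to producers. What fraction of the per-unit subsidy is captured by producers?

Pre-subsidy: 214.2 - 0.4Q = 101.75 + 0.25Q gives Q* = 173 and P* = 145.
With the subsidy, sellers receive Ps = Pb + 39 for each unit, where Pb is the price buyers pay.
On the curves, Pb = 214.2 - 0.4Q and Ps = 101.75 + 0.25Q; the wedge Ps − Pb = 39 gives 101.75 + 0.25Q − (214.2 - 0.4Q) = 39, so Q' = 233.
Then Pb = 214.2 − 0.4·233 = 121 and Ps = 101.75 + 0.25·233 = 160.
Buyers' price falls by P* − Pb = 145 − 121 = 24; sellers' price rises by Ps − P* = 160 − 145 = 15.
So producers capture 15/39 = 5/13 of each unit of subsidy.

Producer share = 5/13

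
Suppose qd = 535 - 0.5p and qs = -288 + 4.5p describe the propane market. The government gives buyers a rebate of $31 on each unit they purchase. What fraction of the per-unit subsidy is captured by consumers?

Consumer share = 0.9

Pre-subsidy: 535 - 0.5p = -288 + 4.5p gives p* = 164.6, q* = 452.7.
With the rebate, buyers effectively pay pb = ps − 31, where ps is the price sellers receive.
Demand in terms of ps becomes qd = 535 − 0.5(ps − 31) = 550.5 - 0.5ps. Setting this equal to supply: 550.5 - 0.5ps = -288 + 4.5ps, so ps = 167.7.
Buyers pay pb = 167.7 − 31 = 136.7; q' = -288 + 4.5·167.7 = 466.65.
Buyers' price falls by p* − pb = 164.6 − 136.7 = 27.9; sellers' price rises by ps − p* = 167.7 − 164.6 = 3.1.
So consumers capture 27.9/31 = 0.9 of each unit of subsidy.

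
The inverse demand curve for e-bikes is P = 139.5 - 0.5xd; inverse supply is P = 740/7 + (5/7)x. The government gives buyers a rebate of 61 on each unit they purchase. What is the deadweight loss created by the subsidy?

Deadweight loss = 26047/17

Pre-subsidy: 139.5 - 0.5x = 740/7 + (5/7)x gives x* = 473/17 and P* = 2135/17.
With the rebate, buyers effectively pay Pb = Ps − 61, where Ps is the price sellers receive.
On the curves, Pb = 139.5 - 0.5x and Ps = 740/7 + (5/7)x; the wedge Ps − Pb = 61 gives 740/7 + (5/7)x − (139.5 - 0.5x) = 61, so x' = 1327/17.
Then Pb = 139.5 − 0.5·(1327/17) = 1708/17 and Ps = 740/7 + (5/7)·(1327/17) = 2745/17.
The subsidy expands output by 1327/17 − 473/17 = 854/17 past the efficient level; on those units the gap between marginal cost and willingness to pay runs from 0 up to 61.
DWL = ½ × 61 × 854/17 = 26047/17.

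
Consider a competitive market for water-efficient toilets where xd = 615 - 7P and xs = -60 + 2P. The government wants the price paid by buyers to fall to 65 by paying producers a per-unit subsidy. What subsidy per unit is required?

At a buyer price of 65, quantity demanded is 615 − 7·65 = 160.
Sellers supply 160 only when they receive Ps with -60 + 2·Ps = 160, i.e. Ps = 110.
s = Ps − Pb = 110 − 65 = 45.

Required subsidy s = 45 per unit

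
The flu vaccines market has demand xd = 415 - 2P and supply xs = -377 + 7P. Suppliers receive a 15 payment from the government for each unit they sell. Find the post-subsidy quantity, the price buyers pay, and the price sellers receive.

Pre-subsidy: 415 - 2P = -377 + 7P gives P* = 88, x* = 239.
With the subsidy, sellers receive Ps = Pb + 15 for each unit, where Pb is the price buyers pay.
Supply in terms of Pb becomes xs = -377 + 7(Pb + 15) = -272 + 7Pb. Setting this equal to demand: 415 - 2Pb = -272 + 7Pb, so Pb = 229/3.
Sellers receive Ps = 229/3 + 15 = 274/3; x' = 415 − 2·(229/3) = 787/3.

x' = 787/3; buyers pay 229/3; sellers receive 274/3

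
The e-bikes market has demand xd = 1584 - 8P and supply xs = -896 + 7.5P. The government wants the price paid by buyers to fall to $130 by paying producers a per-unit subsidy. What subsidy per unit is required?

At a buyer price of 130, quantity demanded is 1584 − 8·130 = 544.
Sellers supply 544 only when they receive Ps with -896 + 7.5·Ps = 544, i.e. Ps = 192.
s = Ps − Pb = 192 − 130 = 62.

Required subsidy s = $62 per unit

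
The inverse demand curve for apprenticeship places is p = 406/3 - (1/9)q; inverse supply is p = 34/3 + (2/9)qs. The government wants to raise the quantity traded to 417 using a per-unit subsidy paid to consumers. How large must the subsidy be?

At q = 417, from the demand curve buyers pay pb = 406/3 − (1/9)·417 = 89; from the supply curve sellers need ps = 34/3 + (2/9)·417 = 104.
The subsidy must fill the gap: s = ps − pb = 104 − 89 = 15.

Required subsidy s = 15 per unit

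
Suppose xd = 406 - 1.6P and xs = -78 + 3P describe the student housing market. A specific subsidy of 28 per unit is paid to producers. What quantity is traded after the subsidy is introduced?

x' = 6138/23

Pre-subsidy: 406 - 1.6P = -78 + 3P gives P* = 2420/23, x* = 5466/23.
With the subsidy, sellers receive Ps = Pb + 28 for each unit, where Pb is the price buyers pay.
Supply in terms of Pb becomes xs = -78 + 3(Pb + 28) = 6 + 3Pb. Setting this equal to demand: 406 - 1.6Pb = 6 + 3Pb, so Pb = 2000/23.
Sellers receive Ps = 2000/23 + 28 = 2644/23; x' = 406 − 1.6·(2000/23) = 6138/23.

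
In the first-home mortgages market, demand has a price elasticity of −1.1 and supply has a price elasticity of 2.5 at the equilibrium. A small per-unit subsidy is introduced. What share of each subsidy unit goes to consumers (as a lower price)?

For a small subsidy around the equilibrium, the benefit split depends on the relative slopes, which at a point are proportional to the elasticities.
Buyer share = εs/(εs + |εd|) = 2.5/(2.5 + 1.1) = 25/36; seller share = |εd|/(εs + |εd|) = 11/36.

Consumer share = 25/36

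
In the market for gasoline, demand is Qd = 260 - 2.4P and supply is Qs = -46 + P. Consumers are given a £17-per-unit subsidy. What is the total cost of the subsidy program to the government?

Government cost = £952

Pre-subsidy: 260 - 2.4P = -46 + P gives P* = 90, Q* = 44.
With the rebate, buyers effectively pay Pb = Ps − 17, where Ps is the price sellers receive.
Demand in terms of Ps becomes Qd = 260 − 2.4(Ps − 17) = 300.8 - 2.4Ps. Setting this equal to supply: 300.8 - 2.4Ps = -46 + Ps, so Ps = 102.
Buyers pay Pb = 102 − 17 = 85; Q' = -46 + 1·102 = 56.
Government outlay = subsidy × quantity = 17 × 56 = 952.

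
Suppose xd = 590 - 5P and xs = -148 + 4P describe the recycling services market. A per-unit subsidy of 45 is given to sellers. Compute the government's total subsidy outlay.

Pre-subsidy: 590 - 5P = -148 + 4P gives P* = 82, x* = 180.
With the subsidy, sellers receive Ps = Pb + 45 for each unit, where Pb is the price buyers pay.
Supply in terms of Pb becomes xs = -148 + 4(Pb + 45) = 32 + 4Pb. Setting this equal to demand: 590 - 5Pb = 32 + 4Pb, so Pb = 62.
Sellers receive Ps = 62 + 45 = 107; x' = 590 − 5·62 = 280.
Government outlay = subsidy × quantity = 45 × 280 = 12600.

Government cost = 12600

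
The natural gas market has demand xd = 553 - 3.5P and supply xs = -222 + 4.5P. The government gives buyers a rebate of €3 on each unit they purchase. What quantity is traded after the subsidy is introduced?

Pre-subsidy: 553 - 3.5P = -222 + 4.5P gives P* = 96.875, x* = 213.9375.
With the rebate, buyers effectively pay Pb = Ps − 3, where Ps is the price sellers receive.
Demand in terms of Ps becomes xd = 553 − 3.5(Ps − 3) = 563.5 - 3.5Ps. Setting this equal to supply: 563.5 - 3.5Ps = -222 + 4.5Ps, so Ps = 98.1875.
Buyers pay Pb = 98.1875 − 3 = 95.1875; x' = -222 + 4.5·98.1875 = 219.84375.

x' = 219.84375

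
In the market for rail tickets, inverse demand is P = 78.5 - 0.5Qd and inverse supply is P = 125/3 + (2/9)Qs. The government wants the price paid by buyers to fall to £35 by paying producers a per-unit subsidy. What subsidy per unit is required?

Required subsidy s = £26 per unit

At a buyer price of 35, quantity demanded is 157 − 2·35 = 87.
Sellers supply 87 only when they receive Ps = 125/3 + (2/9)·87 = 61.
s = Ps − Pb = 61 − 35 = 26.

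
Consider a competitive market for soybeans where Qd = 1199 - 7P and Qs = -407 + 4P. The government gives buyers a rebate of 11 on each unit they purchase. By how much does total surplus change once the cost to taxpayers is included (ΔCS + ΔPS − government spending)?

Pre-subsidy: 1199 - 7P = -407 + 4P gives P* = 146, Q* = 177.
With the rebate, buyers effectively pay Pb = Ps − 11, where Ps is the price sellers receive.
Demand in terms of Ps becomes Qd = 1199 − 7(Ps − 11) = 1276 - 7Ps. Setting this equal to supply: 1276 - 7Ps = -407 + 4Ps, so Ps = 153.
Buyers pay Pb = 153 − 11 = 142; Q' = -407 + 4·153 = 205.
ΔCS = ½(177 + 205)(146 − 142) = 764; ΔPS = ½(177 + 205)(153 − 146) = 1337.
Government spending = 11 × 205 = 2255.
Net change = 764 + 1337 − 2255 = -154. The loss equals the DWL triangle ½·11·28.

Net change in total surplus = -154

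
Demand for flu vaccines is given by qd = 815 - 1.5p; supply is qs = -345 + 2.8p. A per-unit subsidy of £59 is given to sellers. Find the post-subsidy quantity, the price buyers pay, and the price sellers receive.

q' = 20123/43; buyers pay 9948/43; sellers receive 12485/43

Pre-subsidy: 815 - 1.5p = -345 + 2.8p gives p* = 11600/43, q* = 17645/43.
With the subsidy, sellers receive ps = pb + 59 for each unit, where pb is the price buyers pay.
Supply in terms of pb becomes qs = -345 + 2.8(pb + 59) = -179.8 + 2.8pb. Setting this equal to demand: 815 - 1.5pb = -179.8 + 2.8pb, so pb = 9948/43.
Sellers receive ps = 9948/43 + 59 = 12485/43; q' = 815 − 1.5·(9948/43) = 20123/43.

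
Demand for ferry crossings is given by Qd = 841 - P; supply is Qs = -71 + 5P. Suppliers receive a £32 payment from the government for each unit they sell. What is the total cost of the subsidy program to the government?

Pre-subsidy: 841 - P = -71 + 5P gives P* = 152, Q* = 689.
With the subsidy, sellers receive Ps = Pb + 32 for each unit, where Pb is the price buyers pay.
Supply in terms of Pb becomes Qs = -71 + 5(Pb + 32) = 89 + 5Pb. Setting this equal to demand: 841 - Pb = 89 + 5Pb, so Pb = 376/3.
Sellers receive Ps = 376/3 + 32 = 472/3; Q' = 841 − 1·(376/3) = 2147/3.
Government outlay = subsidy × quantity = 32 × 2147/3 = 68704/3.

Government cost = 68704/3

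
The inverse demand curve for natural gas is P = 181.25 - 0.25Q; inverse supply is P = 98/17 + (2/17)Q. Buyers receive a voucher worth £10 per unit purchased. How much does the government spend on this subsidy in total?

Government cost = £5045.2

Pre-subsidy: 181.25 - 0.25Q = 98/17 + (2/17)Q gives Q* = 477.32 and P* = 61.92.
With the rebate, buyers effectively pay Pb = Ps − 10, where Ps is the price sellers receive.
On the curves, Pb = 181.25 - 0.25Q and Ps = 98/17 + (2/17)Q; the wedge Ps − Pb = 10 gives 98/17 + (2/17)Q − (181.25 - 0.25Q) = 10, so Q' = 504.52.
Then Pb = 181.25 − 0.25·504.52 = 55.12 and Ps = 98/17 + (2/17)·504.52 = 65.12.
Government outlay = subsidy × quantity = 10 × 504.52 = 5045.2.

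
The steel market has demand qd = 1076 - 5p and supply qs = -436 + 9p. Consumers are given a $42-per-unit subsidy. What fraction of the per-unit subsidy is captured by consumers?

Pre-subsidy: 1076 - 5p = -436 + 9p gives p* = 108, q* = 536.
With the rebate, buyers effectively pay pb = ps − 42, where ps is the price sellers receive.
Demand in terms of ps becomes qd = 1076 − 5(ps − 42) = 1286 - 5ps. Setting this equal to supply: 1286 - 5ps = -436 + 9ps, so ps = 123.
Buyers pay pb = 123 − 42 = 81; q' = -436 + 9·123 = 671.
Buyers' price falls by p* − pb = 108 − 81 = 27; sellers' price rises by ps − p* = 123 − 108 = 15.
So consumers capture 27/42 = 9/14 of each unit of subsidy.

Consumer share = 9/14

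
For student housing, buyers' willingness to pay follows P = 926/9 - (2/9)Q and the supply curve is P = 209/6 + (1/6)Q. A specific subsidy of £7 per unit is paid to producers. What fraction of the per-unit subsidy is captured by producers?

Producer share = 3/7

Pre-subsidy: 926/9 - (2/9)Q = 209/6 + (1/6)Q gives Q* = 175 and P* = 64.
With the subsidy, sellers receive Ps = Pb + 7 for each unit, where Pb is the price buyers pay.
On the curves, Pb = 926/9 - (2/9)Q and Ps = 209/6 + (1/6)Q; the wedge Ps − Pb = 7 gives 209/6 + (1/6)Q − (926/9 - (2/9)Q) = 7, so Q' = 193.
Then Pb = 926/9 − (2/9)·193 = 60 and Ps = 209/6 + (1/6)·193 = 67.
Buyers' price falls by P* − Pb = 64 − 60 = 4; sellers' price rises by Ps − P* = 67 − 64 = 3.
So producers capture 3/7 = 3/7 of each unit of subsidy.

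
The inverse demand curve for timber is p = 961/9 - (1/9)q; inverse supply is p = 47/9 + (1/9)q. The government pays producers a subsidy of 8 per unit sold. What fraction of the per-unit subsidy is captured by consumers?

Pre-subsidy: 961/9 - (1/9)q = 47/9 + (1/9)q gives q* = 457 and p* = 56.
With the subsidy, sellers receive ps = pb + 8 for each unit, where pb is the price buyers pay.
On the curves, pb = 961/9 - (1/9)q and ps = 47/9 + (1/9)q; the wedge ps − pb = 8 gives 47/9 + (1/9)q − (961/9 - (1/9)q) = 8, so q' = 493.
Then pb = 961/9 − (1/9)·493 = 52 and ps = 47/9 + (1/9)·493 = 60.
Buyers' price falls by p* − pb = 56 − 52 = 4; sellers' price rises by ps − p* = 60 − 56 = 4.
So consumers capture 4/8 = 0.5 of each unit of subsidy.

Consumer share = 0.5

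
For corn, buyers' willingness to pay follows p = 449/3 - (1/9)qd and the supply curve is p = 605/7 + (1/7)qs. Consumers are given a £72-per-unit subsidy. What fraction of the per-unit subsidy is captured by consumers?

Pre-subsidy: 449/3 - (1/9)q = 605/7 + (1/7)q gives q* = 249 and p* = 122.
With the rebate, buyers effectively pay pb = ps − 72, where ps is the price sellers receive.
On the curves, pb = 449/3 - (1/9)q and ps = 605/7 + (1/7)q; the wedge ps − pb = 72 gives 605/7 + (1/7)q − (449/3 - (1/9)q) = 72, so q' = 532.5.
Then pb = 449/3 − (1/9)·532.5 = 90.5 and ps = 605/7 + (1/7)·532.5 = 162.5.
Buyers' price falls by p* − pb = 122 − 90.5 = 31.5; sellers' price rises by ps − p* = 162.5 − 122 = 40.5.
So consumers capture 31.5/72 = 0.4375 of each unit of subsidy.

Consumer share = 0.4375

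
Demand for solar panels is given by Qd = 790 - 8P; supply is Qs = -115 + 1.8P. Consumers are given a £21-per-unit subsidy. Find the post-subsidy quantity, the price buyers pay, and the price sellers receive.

Pre-subsidy: 790 - 8P = -115 + 1.8P gives P* = 4525/49, Q* = 2510/49.
With the rebate, buyers effectively pay Pb = Ps − 21, where Ps is the price sellers receive.
Demand in terms of Ps becomes Qd = 790 − 8(Ps − 21) = 958 - 8Ps. Setting this equal to supply: 958 - 8Ps = -115 + 1.8Ps, so Ps = 5365/49.
Buyers pay Pb = 5365/49 − 21 = 4336/49; Q' = -115 + 1.8·(5365/49) = 4022/49.

Q' = 4022/49; buyers pay 4336/49; sellers receive 5365/49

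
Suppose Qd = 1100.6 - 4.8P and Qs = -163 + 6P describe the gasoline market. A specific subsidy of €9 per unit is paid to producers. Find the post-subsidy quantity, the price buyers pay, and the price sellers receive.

Q' = 563; buyers pay €112; sellers receive €121

Pre-subsidy: 1100.6 - 4.8P = -163 + 6P gives P* = 117, Q* = 539.
With the subsidy, sellers receive Ps = Pb + 9 for each unit, where Pb is the price buyers pay.
Supply in terms of Pb becomes Qs = -163 + 6(Pb + 9) = -109 + 6Pb. Setting this equal to demand: 1100.6 - 4.8Pb = -109 + 6Pb, so Pb = 112.
Sellers receive Ps = 112 + 9 = 121; Q' = 1100.6 − 4.8·112 = 563.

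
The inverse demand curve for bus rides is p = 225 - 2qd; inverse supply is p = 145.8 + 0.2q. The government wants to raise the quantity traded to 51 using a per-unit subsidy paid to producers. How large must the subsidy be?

At q = 51, from the demand curve buyers pay pb = 225 − 2·51 = 123; from the supply curve sellers need ps = 145.8 + 0.2·51 = 156.
The subsidy must fill the gap: s = ps − pb = 156 − 123 = 33.

Required subsidy s = 33 per unit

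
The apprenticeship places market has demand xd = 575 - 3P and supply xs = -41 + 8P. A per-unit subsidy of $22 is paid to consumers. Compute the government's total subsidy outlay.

Government cost = $10010

Pre-subsidy: 575 - 3P = -41 + 8P gives P* = 56, x* = 407.
With the rebate, buyers effectively pay Pb = Ps − 22, where Ps is the price sellers receive.
Demand in terms of Ps becomes xd = 575 − 3(Ps − 22) = 641 - 3Ps. Setting this equal to supply: 641 - 3Ps = -41 + 8Ps, so Ps = 62.
Buyers pay Pb = 62 − 22 = 40; x' = -41 + 8·62 = 455.
Government outlay = subsidy × quantity = 22 × 455 = 10010.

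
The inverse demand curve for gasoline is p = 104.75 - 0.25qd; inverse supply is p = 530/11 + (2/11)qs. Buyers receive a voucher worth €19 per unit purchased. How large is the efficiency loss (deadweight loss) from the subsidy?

Deadweight loss = €418

Pre-subsidy: 104.75 - 0.25q = 530/11 + (2/11)q gives q* = 131 and p* = 72.
With the rebate, buyers effectively pay pb = ps − 19, where ps is the price sellers receive.
On the curves, pb = 104.75 - 0.25q and ps = 530/11 + (2/11)q; the wedge ps − pb = 19 gives 530/11 + (2/11)q − (104.75 - 0.25q) = 19, so q' = 175.
Then pb = 104.75 − 0.25·175 = 61 and ps = 530/11 + (2/11)·175 = 80.
The subsidy expands output by 175 − 131 = 44 past the efficient level; on those units the gap between marginal cost and willingness to pay runs from 0 up to 19.
DWL = ½ × 19 × 44 = 418.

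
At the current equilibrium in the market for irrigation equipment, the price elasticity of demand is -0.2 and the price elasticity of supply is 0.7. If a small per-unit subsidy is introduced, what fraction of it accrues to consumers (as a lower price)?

Consumer share = 7/9

For a small subsidy around the equilibrium, the benefit split depends on the relative slopes, which at a point are proportional to the elasticities.
Buyer share = εs/(εs + |εd|) = 0.7/(0.7 + 0.2) = 7/9; seller share = |εd|/(εs + |εd|) = 2/9.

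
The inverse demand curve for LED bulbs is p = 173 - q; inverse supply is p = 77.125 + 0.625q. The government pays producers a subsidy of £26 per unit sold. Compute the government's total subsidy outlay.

Government cost = £1950

Pre-subsidy: 173 - q = 77.125 + 0.625q gives q* = 59 and p* = 114.
With the subsidy, sellers receive ps = pb + 26 for each unit, where pb is the price buyers pay.
On the curves, pb = 173 - q and ps = 77.125 + 0.625q; the wedge ps − pb = 26 gives 77.125 + 0.625q − (173 - q) = 26, so q' = 75.
Then pb = 173 − 1·75 = 98 and ps = 77.125 + 0.625·75 = 124.
Government outlay = subsidy × quantity = 26 × 75 = 1950.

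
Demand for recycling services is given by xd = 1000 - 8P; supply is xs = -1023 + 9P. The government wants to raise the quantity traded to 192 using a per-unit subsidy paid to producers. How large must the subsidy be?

Required subsidy s = 34 per unit

At x = 192, invert demand for the buyer price: Pb = (1000 − 192)/8 = 101; invert supply for the seller price: Ps = (192 − (-1023))/9 = 135.
The subsidy must fill the gap: s = Ps − Pb = 135 − 101 = 34.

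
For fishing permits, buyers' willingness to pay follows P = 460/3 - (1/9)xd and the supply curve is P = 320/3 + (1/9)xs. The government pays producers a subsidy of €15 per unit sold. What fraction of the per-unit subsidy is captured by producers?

Pre-subsidy: 460/3 - (1/9)x = 320/3 + (1/9)x gives x* = 210 and P* = 130.
With the subsidy, sellers receive Ps = Pb + 15 for each unit, where Pb is the price buyers pay.
On the curves, Pb = 460/3 - (1/9)x and Ps = 320/3 + (1/9)x; the wedge Ps − Pb = 15 gives 320/3 + (1/9)x − (460/3 - (1/9)x) = 15, so x' = 277.5.
Then Pb = 460/3 − (1/9)·277.5 = 122.5 and Ps = 320/3 + (1/9)·277.5 = 137.5.
Buyers' price falls by P* − Pb = 130 − 122.5 = 7.5; sellers' price rises by Ps − P* = 137.5 − 130 = 7.5.
So producers capture 7.5/15 = 0.5 of each unit of subsidy.

Producer share = 0.5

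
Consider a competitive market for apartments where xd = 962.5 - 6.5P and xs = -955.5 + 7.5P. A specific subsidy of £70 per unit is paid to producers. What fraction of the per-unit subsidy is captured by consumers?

Consumer share = 15/28

Pre-subsidy: 962.5 - 6.5P = -955.5 + 7.5P gives P* = 137, x* = 72.
With the subsidy, sellers receive Ps = Pb + 70 for each unit, where Pb is the price buyers pay.
Supply in terms of Pb becomes xs = -955.5 + 7.5(Pb + 70) = -430.5 + 7.5Pb. Setting this equal to demand: 962.5 - 6.5Pb = -430.5 + 7.5Pb, so Pb = 99.5.
Sellers receive Ps = 99.5 + 70 = 169.5; x' = 962.5 − 6.5·99.5 = 315.75.
Buyers' price falls by P* − Pb = 137 − 99.5 = 37.5; sellers' price rises by Ps − P* = 169.5 − 137 = 32.5.
So consumers capture 37.5/70 = 15/28 of each unit of subsidy.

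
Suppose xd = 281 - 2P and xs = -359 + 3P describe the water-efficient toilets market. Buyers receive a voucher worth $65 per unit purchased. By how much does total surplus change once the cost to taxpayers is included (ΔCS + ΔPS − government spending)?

Pre-subsidy: 281 - 2P = -359 + 3P gives P* = 128, x* = 25.
With the rebate, buyers effectively pay Pb = Ps − 65, where Ps is the price sellers receive.
Demand in terms of Ps becomes xd = 281 − 2(Ps − 65) = 411 - 2Ps. Setting this equal to supply: 411 - 2Ps = -359 + 3Ps, so Ps = 154.
Buyers pay Pb = 154 − 65 = 89; x' = -359 + 3·154 = 103.
ΔCS = ½(25 + 103)(128 − 89) = 2496; ΔPS = ½(25 + 103)(154 − 128) = 1664.
Government spending = 65 × 103 = 6695.
Net change = 2496 + 1664 − 6695 = -2535. The loss equals the DWL triangle ½·65·78.

Net change in total surplus = -$2535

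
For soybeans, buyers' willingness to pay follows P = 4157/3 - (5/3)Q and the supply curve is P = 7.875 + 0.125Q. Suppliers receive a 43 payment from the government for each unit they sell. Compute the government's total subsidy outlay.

Pre-subsidy: 4157/3 - (5/3)Q = 7.875 + 0.125Q gives Q* = 769 and P* = 104.
With the subsidy, sellers receive Ps = Pb + 43 for each unit, where Pb is the price buyers pay.
On the curves, Pb = 4157/3 - (5/3)Q and Ps = 7.875 + 0.125Q; the wedge Ps − Pb = 43 gives 7.875 + 0.125Q − (4157/3 - (5/3)Q) = 43, so Q' = 793.
Then Pb = 4157/3 − (5/3)·793 = 64 and Ps = 7.875 + 0.125·793 = 107.
Government outlay = subsidy × quantity = 43 × 793 = 34099.

Government cost = 34099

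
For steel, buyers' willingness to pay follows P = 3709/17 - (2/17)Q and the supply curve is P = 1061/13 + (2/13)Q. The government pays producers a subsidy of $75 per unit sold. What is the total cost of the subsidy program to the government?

Pre-subsidy: 3709/17 - (2/17)Q = 1061/13 + (2/13)Q gives Q* = 503 and P* = 159.
With the subsidy, sellers receive Ps = Pb + 75 for each unit, where Pb is the price buyers pay.
On the curves, Pb = 3709/17 - (2/17)Q and Ps = 1061/13 + (2/13)Q; the wedge Ps − Pb = 75 gives 1061/13 + (2/13)Q − (3709/17 - (2/17)Q) = 75, so Q' = 779.25.
Then Pb = 3709/17 − (2/17)·779.25 = 126.5 and Ps = 1061/13 + (2/13)·779.25 = 201.5.
Government outlay = subsidy × quantity = 75 × 779.25 = 58443.75.

Government cost = $58443.75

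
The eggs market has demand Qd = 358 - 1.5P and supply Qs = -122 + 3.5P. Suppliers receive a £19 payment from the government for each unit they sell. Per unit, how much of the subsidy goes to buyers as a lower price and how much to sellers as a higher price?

Pre-subsidy: 358 - 1.5P = -122 + 3.5P gives P* = 96, Q* = 214.
With the subsidy, sellers receive Ps = Pb + 19 for each unit, where Pb is the price buyers pay.
Supply in terms of Pb becomes Qs = -122 + 3.5(Pb + 19) = -55.5 + 3.5Pb. Setting this equal to demand: 358 - 1.5Pb = -55.5 + 3.5Pb, so Pb = 82.7.
Sellers receive Ps = 82.7 + 19 = 101.7; Q' = 358 − 1.5·82.7 = 233.95.
Buyers' price falls by P* − Pb = 96 − 82.7 = 13.3; sellers' price rises by Ps − P* = 101.7 − 96 = 5.7.

Buyers gain £13.3 per unit; sellers gain £5.7 per unit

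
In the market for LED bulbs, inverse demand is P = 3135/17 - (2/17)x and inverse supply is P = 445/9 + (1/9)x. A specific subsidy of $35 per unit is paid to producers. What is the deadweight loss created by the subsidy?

Deadweight loss = $2677.5

Pre-subsidy: 3135/17 - (2/17)x = 445/9 + (1/9)x gives x* = 590 and P* = 115.
With the subsidy, sellers receive Ps = Pb + 35 for each unit, where Pb is the price buyers pay.
On the curves, Pb = 3135/17 - (2/17)x and Ps = 445/9 + (1/9)x; the wedge Ps − Pb = 35 gives 445/9 + (1/9)x − (3135/17 - (2/17)x) = 35, so x' = 743.
Then Pb = 3135/17 − (2/17)·743 = 97 and Ps = 445/9 + (1/9)·743 = 132.
The subsidy expands output by 743 − 590 = 153 past the efficient level; on those units the gap between marginal cost and willingness to pay runs from 0 up to 35.
DWL = ½ × 35 × 153 = 2677.5.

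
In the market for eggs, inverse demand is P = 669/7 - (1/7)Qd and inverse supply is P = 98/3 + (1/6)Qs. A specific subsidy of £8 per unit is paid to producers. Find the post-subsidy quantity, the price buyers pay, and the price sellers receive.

Q' = 2978/13; buyers pay 817/13; sellers receive 921/13

Pre-subsidy: 669/7 - (1/7)Q = 98/3 + (1/6)Q gives Q* = 2642/13 and P* = 865/13.
With the subsidy, sellers receive Ps = Pb + 8 for each unit, where Pb is the price buyers pay.
On the curves, Pb = 669/7 - (1/7)Q and Ps = 98/3 + (1/6)Q; the wedge Ps − Pb = 8 gives 98/3 + (1/6)Q − (669/7 - (1/7)Q) = 8, so Q' = 2978/13.
Then Pb = 669/7 − (1/7)·(2978/13) = 817/13 and Ps = 98/3 + (1/6)·(2978/13) = 921/13.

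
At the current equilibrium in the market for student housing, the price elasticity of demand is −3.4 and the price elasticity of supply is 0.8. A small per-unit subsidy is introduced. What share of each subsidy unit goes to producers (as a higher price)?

For a small subsidy around the equilibrium, the benefit split depends on the relative slopes, which at a point are proportional to the elasticities.
Buyer share = εs/(εs + |εd|) = 0.8/(0.8 + 3.4) = 4/21; seller share = |εd|/(εs + |εd|) = 17/21.
So producers capture 17/21 of the subsidy.

Producer share = 17/21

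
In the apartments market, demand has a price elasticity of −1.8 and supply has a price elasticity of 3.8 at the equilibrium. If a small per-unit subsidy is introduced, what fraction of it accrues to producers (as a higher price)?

For a small subsidy around the equilibrium, the benefit split depends on the relative slopes, which at a point are proportional to the elasticities.
Buyer share = εs/(εs + |εd|) = 3.8/(3.8 + 1.8) = 19/28; seller share = |εd|/(εs + |εd|) = 9/28.
So producers capture 9/28 of the subsidy.

Producer share = 9/28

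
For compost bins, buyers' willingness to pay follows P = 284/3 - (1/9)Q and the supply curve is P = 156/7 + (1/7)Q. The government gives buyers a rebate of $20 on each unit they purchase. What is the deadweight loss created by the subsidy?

Pre-subsidy: 284/3 - (1/9)Q = 156/7 + (1/7)Q gives Q* = 285 and P* = 63.
With the rebate, buyers effectively pay Pb = Ps − 20, where Ps is the price sellers receive.
On the curves, Pb = 284/3 - (1/9)Q and Ps = 156/7 + (1/7)Q; the wedge Ps − Pb = 20 gives 156/7 + (1/7)Q − (284/3 - (1/9)Q) = 20, so Q' = 363.75.
Then Pb = 284/3 − (1/9)·363.75 = 54.25 and Ps = 156/7 + (1/7)·363.75 = 74.25.
The subsidy expands output by 363.75 − 285 = 78.75 past the efficient level; on those units the gap between marginal cost and willingness to pay runs from 0 up to 20.
DWL = ½ × 20 × 78.75 = 787.5.

Deadweight loss = $787.5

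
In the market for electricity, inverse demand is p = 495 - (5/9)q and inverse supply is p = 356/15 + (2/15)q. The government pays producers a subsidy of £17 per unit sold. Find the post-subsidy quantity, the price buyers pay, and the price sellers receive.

q' = 21972/31; buyers pay 9415/93; sellers receive 10996/93

Pre-subsidy: 495 - (5/9)q = 356/15 + (2/15)q gives q* = 21207/31 and p* = 10690/93.
With the subsidy, sellers receive ps = pb + 17 for each unit, where pb is the price buyers pay.
On the curves, pb = 495 - (5/9)q and ps = 356/15 + (2/15)q; the wedge ps − pb = 17 gives 356/15 + (2/15)q − (495 - (5/9)q) = 17, so q' = 21972/31.
Then pb = 495 − (5/9)·(21972/31) = 9415/93 and ps = 356/15 + (2/15)·(21972/31) = 10996/93.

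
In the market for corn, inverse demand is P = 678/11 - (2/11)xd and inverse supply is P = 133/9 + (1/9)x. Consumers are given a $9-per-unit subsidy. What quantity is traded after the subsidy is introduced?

x' = 5530/29

Pre-subsidy: 678/11 - (2/11)x = 133/9 + (1/9)x gives x* = 4639/29 and P* = 944/29.
With the rebate, buyers effectively pay Pb = Ps − 9, where Ps is the price sellers receive.
On the curves, Pb = 678/11 - (2/11)x and Ps = 133/9 + (1/9)x; the wedge Ps − Pb = 9 gives 133/9 + (1/9)x − (678/11 - (2/11)x) = 9, so x' = 5530/29.
Then Pb = 678/11 − (2/11)·(5530/29) = 782/29 and Ps = 133/9 + (1/9)·(5530/29) = 1043/29.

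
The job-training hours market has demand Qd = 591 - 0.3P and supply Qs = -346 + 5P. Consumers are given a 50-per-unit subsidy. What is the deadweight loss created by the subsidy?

Pre-subsidy: 591 - 0.3P = -346 + 5P gives P* = 9370/53, Q* = 28512/53.
With the rebate, buyers effectively pay Pb = Ps − 50, where Ps is the price sellers receive.
Demand in terms of Ps becomes Qd = 591 − 0.3(Ps − 50) = 606 - 0.3Ps. Setting this equal to supply: 606 - 0.3Ps = -346 + 5Ps, so Ps = 9520/53.
Buyers pay Pb = 9520/53 − 50 = 6870/53; Q' = -346 + 5·(9520/53) = 29262/53.
The subsidy expands output by 29262/53 − 28512/53 = 750/53 past the efficient level; on those units the gap between marginal cost and willingness to pay runs from 0 up to 50.
DWL = ½ × 50 × 750/53 = 18750/53.

Deadweight loss = 18750/53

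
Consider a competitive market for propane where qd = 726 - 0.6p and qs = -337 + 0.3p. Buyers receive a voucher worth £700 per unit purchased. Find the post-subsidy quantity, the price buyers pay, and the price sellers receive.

Pre-subsidy: 726 - 0.6p = -337 + 0.3p gives p* = 10630/9, q* = 52/3.
With the rebate, buyers effectively pay pb = ps − 700, where ps is the price sellers receive.
Demand in terms of ps becomes qd = 726 − 0.6(ps − 700) = 1146 - 0.6ps. Setting this equal to supply: 1146 - 0.6ps = -337 + 0.3ps, so ps = 14830/9.
Buyers pay pb = 14830/9 − 700 = 8530/9; q' = -337 + 0.3·(14830/9) = 472/3.

q' = 472/3; buyers pay 8530/9; sellers receive 14830/9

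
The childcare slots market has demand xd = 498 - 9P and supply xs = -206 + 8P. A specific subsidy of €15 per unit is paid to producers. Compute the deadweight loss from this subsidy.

Deadweight loss = 8100/17

Pre-subsidy: 498 - 9P = -206 + 8P gives P* = 704/17, x* = 2130/17.
With the subsidy, sellers receive Ps = Pb + 15 for each unit, where Pb is the price buyers pay.
Supply in terms of Pb becomes xs = -206 + 8(Pb + 15) = -86 + 8Pb. Setting this equal to demand: 498 - 9Pb = -86 + 8Pb, so Pb = 584/17.
Sellers receive Ps = 584/17 + 15 = 839/17; x' = 498 − 9·(584/17) = 3210/17.
The subsidy expands output by 3210/17 − 2130/17 = 1080/17 past the efficient level; on those units the gap between marginal cost and willingness to pay runs from 0 up to 15.
DWL = ½ × 15 × 1080/17 = 8100/17.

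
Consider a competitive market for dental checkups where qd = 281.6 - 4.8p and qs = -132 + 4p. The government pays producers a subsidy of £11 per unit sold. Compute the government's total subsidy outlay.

Pre-subsidy: 281.6 - 4.8p = -132 + 4p gives p* = 47, q* = 56.
With the subsidy, sellers receive ps = pb + 11 for each unit, where pb is the price buyers pay.
Supply in terms of pb becomes qs = -132 + 4(pb + 11) = -88 + 4pb. Setting this equal to demand: 281.6 - 4.8pb = -88 + 4pb, so pb = 42.
Sellers receive ps = 42 + 11 = 53; q' = 281.6 − 4.8·42 = 80.
Government outlay = subsidy × quantity = 11 × 80 = 880.

Government cost = £880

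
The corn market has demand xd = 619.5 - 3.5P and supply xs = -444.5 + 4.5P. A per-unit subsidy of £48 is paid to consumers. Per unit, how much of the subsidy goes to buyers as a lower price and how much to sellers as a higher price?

Pre-subsidy: 619.5 - 3.5P = -444.5 + 4.5P gives P* = 133, x* = 154.
With the rebate, buyers effectively pay Pb = Ps − 48, where Ps is the price sellers receive.
Demand in terms of Ps becomes xd = 619.5 − 3.5(Ps − 48) = 787.5 - 3.5Ps. Setting this equal to supply: 787.5 - 3.5Ps = -444.5 + 4.5Ps, so Ps = 154.
Buyers pay Pb = 154 − 48 = 106; x' = -444.5 + 4.5·154 = 248.5.
Buyers' price falls by P* − Pb = 133 − 106 = 27; sellers' price rises by Ps − P* = 154 − 133 = 21.

Buyers gain £27 per unit; sellers gain £21 per unit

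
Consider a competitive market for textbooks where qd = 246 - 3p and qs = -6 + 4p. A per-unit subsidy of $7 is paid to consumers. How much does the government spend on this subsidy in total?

Government cost = $1050

Pre-subsidy: 246 - 3p = -6 + 4p gives p* = 36, q* = 138.
With the rebate, buyers effectively pay pb = ps − 7, where ps is the price sellers receive.
Demand in terms of ps becomes qd = 246 − 3(ps − 7) = 267 - 3ps. Setting this equal to supply: 267 - 3ps = -6 + 4ps, so ps = 39.
Buyers pay pb = 39 − 7 = 32; q' = -6 + 4·39 = 150.
Government outlay = subsidy × quantity = 7 × 150 = 1050.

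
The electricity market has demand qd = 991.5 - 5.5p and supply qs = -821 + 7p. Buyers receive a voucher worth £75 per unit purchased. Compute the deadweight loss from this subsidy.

Deadweight loss = £8662.5

Pre-subsidy: 991.5 - 5.5p = -821 + 7p gives p* = 145, q* = 194.
With the rebate, buyers effectively pay pb = ps − 75, where ps is the price sellers receive.
Demand in terms of ps becomes qd = 991.5 − 5.5(ps − 75) = 1404 - 5.5ps. Setting this equal to supply: 1404 - 5.5ps = -821 + 7ps, so ps = 178.
Buyers pay pb = 178 − 75 = 103; q' = -821 + 7·178 = 425.
The subsidy expands output by 425 − 194 = 231 past the efficient level; on those units the gap between marginal cost and willingness to pay runs from 0 up to 75.
DWL = ½ × 75 × 231 = 8662.5.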